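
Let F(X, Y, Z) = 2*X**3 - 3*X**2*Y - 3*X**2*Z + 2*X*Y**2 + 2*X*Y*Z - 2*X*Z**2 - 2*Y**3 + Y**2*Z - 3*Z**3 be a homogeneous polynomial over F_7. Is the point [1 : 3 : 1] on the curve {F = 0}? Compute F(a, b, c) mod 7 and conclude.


F(1,3,1) ≡ 6 (mod 7); P is NOT on the curve.

Evaluate F(1, 3, 1) term-by-term (mod 7).
  2*X**3 ↦ 2·1·1·1 = 2
  -3*X**2*Y ↦ -3·1·3·1 = -9
  -3*X**2*Z ↦ -3·1·1·1 = -3
  2*X*Y**2 ↦ 2·1·9·1 = 18
  2*X*Y*Z ↦ 2·1·3·1 = 6
  -2*X*Z**2 ↦ -2·1·1·1 = -2
  -2*Y**3 ↦ -2·1·27·1 = -54
  Y**2*Z ↦ 1·1·9·1 = 9
  -3*Z**3 ↦ -3·1·1·1 = -3
Sum: F(1, 3, 1) = (2) + (-9) + (-3) + (18) + (6) + (-2) + (-54) + (9) + (-3) = -36.
Reducing mod 7: -36 ≡ 6 (mod 7).
Since F(a, b, c) ≡ 6 ≠ 0 (mod 7), P does NOT lie on the curve.


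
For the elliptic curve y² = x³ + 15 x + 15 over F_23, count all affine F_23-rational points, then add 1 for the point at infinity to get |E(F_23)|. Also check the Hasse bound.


Affine points = {(1, 10), (1, 13), (3, 8), (3, 15), (4, 1), (4, 22), (5, 10), (5, 13), (7, 7), (7, 16), (8, 7), (8, 16), (11, 4), (11, 19), (14, 5), (14, 18), (15, 2), (15, 21), (16, 2), (16, 21), (17, 10), (17, 13), (19, 11), (19, 12), (20, 9), (20, 14), (21, 0)}; affine count = 27; |E(F_23)| = 28.

Discriminant check: Δ ∝ 4a³ + 27b² = 4·15³ + 27·15² = 4·3375 + 27·225 ≡ 2 (mod 23). Nonzero ⇒ E is nonsingular.
For each x ∈ F_23, compute rhs = x³ + 15·x + 15 mod 23, then count y ∈ F_23 with y² ≡ rhs.
  x = 0: rhs = 15, matching y values: none (0 points).
  x = 1: rhs = 8, matching y values: 10, 13 (2 points).
  x = 2: rhs = 7, matching y values: none (0 points).
  x = 3: rhs = 18, matching y values: 8, 15 (2 points).
  x = 4: rhs = 1, matching y values: 1, 22 (2 points).
  x = 5: rhs = 8, matching y values: 10, 13 (2 points).
  x = 6: rhs = 22, matching y values: none (0 points).
  x = 7: rhs = 3, matching y values: 7, 16 (2 points).
  x = 8: rhs = 3, matching y values: 7, 16 (2 points).
  x = 9: rhs = 5, matching y values: none (0 points).
  x = 10: rhs = 15, matching y values: none (0 points).
  x = 11: rhs = 16, matching y values: 4, 19 (2 points).
  x = 12: rhs = 14, matching y values: none (0 points).
  x = 13: rhs = 15, matching y values: none (0 points).
  x = 14: rhs = 2, matching y values: 5, 18 (2 points).
  x = 15: rhs = 4, matching y values: 2, 21 (2 points).
  x = 16: rhs = 4, matching y values: 2, 21 (2 points).
  x = 17: rhs = 8, matching y values: 10, 13 (2 points).
  x = 18: rhs = 22, matching y values: none (0 points).
  x = 19: rhs = 6, matching y values: 11, 12 (2 points).
  x = 20: rhs = 12, matching y values: 9, 14 (2 points).
  x = 21: rhs = 0, matching y values: 0 (1 points).
  x = 22: rhs = 22, matching y values: none (0 points).
Total affine count: 27.
Full point count |E(F_23)| = 27 + 1 = 28.
Hasse bound: |28 − (23+1)| = |4| = 4 ≤ 2√23 ≈ 9.5917 ✓.


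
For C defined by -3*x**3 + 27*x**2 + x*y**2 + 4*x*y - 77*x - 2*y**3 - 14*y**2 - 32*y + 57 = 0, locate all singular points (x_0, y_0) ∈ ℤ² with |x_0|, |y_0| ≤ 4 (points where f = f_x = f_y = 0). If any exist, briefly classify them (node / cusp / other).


Singular points: {(3, -2)}; classification: cusp.

Compute partial derivatives:
  f_x = -9*x**2 + 54*x + y**2 + 4*y - 77.
  f_y = 2*x*y + 4*x - 6*y**2 - 28*y - 32.
Scan x_0 ∈ {−4, ..., 4}. For each x_0, f_y(x_0, y) is a polynomial in y; find its integer roots y ∈ {−4, ..., 4}, then test f_x and f at those candidates.
  x = -4: f_y(-4, y) = -6*y**2 - 36*y - 48; vanishes at y ∈ {-4, -2}. (-4, -4): f_x = -437 ≠ 0; (-4, -2): f_x = -441 ≠ 0.
  x = -3: f_y(-3, y) = -6*y**2 - 34*y - 44; vanishes at y ∈ {-2}. (-3, -2): f_x = -324 ≠ 0.
  x = -2: f_y(-2, y) = -6*y**2 - 32*y - 40; vanishes at y ∈ {-2}. (-2, -2): f_x = -225 ≠ 0.
  x = -1: f_y(-1, y) = -6*y**2 - 30*y - 36; vanishes at y ∈ {-3, -2}. (-1, -3): f_x = -143 ≠ 0; (-1, -2): f_x = -144 ≠ 0.
  x = 0: f_y(0, y) = -6*y**2 - 28*y - 32; vanishes at y ∈ {-2}. (0, -2): f_x = -81 ≠ 0.
  x = 1: f_y(1, y) = -6*y**2 - 26*y - 28; vanishes at y ∈ {-2}. (1, -2): f_x = -36 ≠ 0.
  x = 2: f_y(2, y) = -6*y**2 - 24*y - 24; vanishes at y ∈ {-2}. (2, -2): f_x = -9 ≠ 0.
  x = 3: f_y(3, y) = -6*y**2 - 22*y - 20; vanishes at y ∈ {-2}. (3, -2): f_x = 0, f = 0 — SINGULAR.
  x = 4: f_y(4, y) = -6*y**2 - 20*y - 16; vanishes at y ∈ {-2}. (4, -2): f_x = -9 ≠ 0.
Only singular point on the grid: (3, -2).
Classify: substitute x = 3 + u, y = -2 + v and expand: f = -3*u**3 + u*v**2 - 2*v**3 + v**2.
No constant or linear terms (consistent with a singular point). Quadratic part: v**2. Cubic part: -3*u**3 + u*v**2 - 2*v**3.
The quadratic part v**2 is a perfect square, so there is a single (double) tangent line v = 0, i.e. y = -2. Restricting the cubic part to that line (v = 0) leaves -3*u**3 ≠ 0, so f is not divisible by v and the branch is v² ≈ 3*u**3 to lowest order — this is a cusp.
Classification: cusp.


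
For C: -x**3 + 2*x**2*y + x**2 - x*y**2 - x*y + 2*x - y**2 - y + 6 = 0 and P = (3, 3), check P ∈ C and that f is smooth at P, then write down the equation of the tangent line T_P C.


Tangent line at P: 5*x - 10*y + 15 = 0.

Step 1: f(3, 3) = 0, so P lies on C.
Step 2: partial derivatives
  f_x(x, y) = -3*x**2 + 4*x*y + 2*x - y**2 - y + 2, f_y(x, y) = 2*x**2 - 2*x*y - x - 2*y - 1.
  f_x(P) = 5, f_y(P) = -10 (gradient nonzero, so P is smooth).
Step 3: tangent line at P: 5·(x − 3) + -10·(y − 3) = 0.
Expanding: 5*x - 10*y + 15 = 0.


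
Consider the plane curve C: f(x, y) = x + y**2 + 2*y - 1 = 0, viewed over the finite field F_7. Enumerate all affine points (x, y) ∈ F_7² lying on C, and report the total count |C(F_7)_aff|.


Affine F_7-points: {(0, 2), (0, 3), (1, 0), (1, 5), (2, 6), (5, 1), (5, 4)}; count = 7.

For each of the 49 pairs (x, y) ∈ F_7², evaluate f(x, y) mod 7. Record the zeros.
  x = 0: [0↦6, 1↦2, 2↦0, 3↦0, 4↦2, 5↦6, 6↦5]  zeros at y ∈ {2, 3}
  x = 1: [0↦0, 1↦3, 2↦1, 3↦1, 4↦3, 5↦0, 6↦6]  zeros at y ∈ {0, 5}
  x = 2: [0↦1, 1↦4, 2↦2, 3↦2, 4↦4, 5↦1, 6↦0]  zeros at y ∈ {6}
  x = 3: [0↦2, 1↦5, 2↦3, 3↦3, 4↦5, 5↦2, 6↦1]  zeros at y ∈ ∅
  x = 4: [0↦3, 1↦6, 2↦4, 3↦4, 4↦6, 5↦3, 6↦2]  zeros at y ∈ ∅
  x = 5: [0↦4, 1↦0, 2↦5, 3↦5, 4↦0, 5↦4, 6↦3]  zeros at y ∈ {1, 4}
  x = 6: [0↦5, 1↦1, 2↦6, 3↦6, 4↦1, 5↦5, 6↦4]  zeros at y ∈ ∅
Collecting zeros: affine points = {(0, 2), (0, 3), (1, 0), (1, 5), (2, 6), (5, 1), (5, 4)}.
Total count |C(F_7)_aff| = 7.


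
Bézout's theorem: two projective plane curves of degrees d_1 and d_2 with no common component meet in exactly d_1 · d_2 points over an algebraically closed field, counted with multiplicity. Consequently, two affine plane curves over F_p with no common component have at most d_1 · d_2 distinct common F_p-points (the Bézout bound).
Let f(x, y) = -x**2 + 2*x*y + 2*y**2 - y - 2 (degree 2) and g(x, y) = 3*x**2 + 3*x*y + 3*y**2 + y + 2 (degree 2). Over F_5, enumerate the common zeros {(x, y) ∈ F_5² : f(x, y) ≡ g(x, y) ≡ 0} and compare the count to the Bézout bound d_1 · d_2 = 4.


Common zeros: ∅; count = 0; Bézout bound = 4.

deg(f) = 2, deg(g) = 2, so Bézout bound = 4.
Scan x ∈ F_5. For each x, list the y ∈ F_5 with f(x, y) ≡ 0 and those with g(x, y) ≡ 0 (mod 5); the common zeros in that column are the intersection.
  x = 0: f ≡ 0 at y ∈ ∅; g ≡ 0 at y ∈ ∅; common: ∅.
  x = 1: f ≡ 0 at y ∈ {1}; g ≡ 0 at y ∈ {0, 2}; common: ∅.
  x = 2: f ≡ 0 at y ∈ ∅; g ≡ 0 at y ∈ {2, 4}; common: ∅.
  x = 3: f ≡ 0 at y ∈ ∅; g ≡ 0 at y ∈ ∅; common: ∅.
  x = 4: f ≡ 0 at y ∈ ∅; g ≡ 0 at y ∈ {0, 4}; common: ∅.
Collecting: common zeros = ∅, so the count is 0.
Comparison with the Bézout bound: 0 ≤ 4 = deg(f)·deg(g), as expected for curves with no common component (the affine F_5-count falls short of the bound because intersections may lie at infinity, over extension fields, or carry multiplicity).


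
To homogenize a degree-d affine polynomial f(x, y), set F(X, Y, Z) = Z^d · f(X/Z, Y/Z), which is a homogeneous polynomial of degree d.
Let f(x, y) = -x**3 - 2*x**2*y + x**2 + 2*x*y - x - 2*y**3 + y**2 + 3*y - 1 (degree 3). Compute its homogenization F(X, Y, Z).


F(X, Y, Z) = -X**3 - 2*X**2*Y + X**2*Z + 2*X*Y*Z - X*Z**2 - 2*Y**3 + Y**2*Z + 3*Y*Z**2 - Z**3

deg(f) = 3.
Substitute x = X/Z, y = Y/Z into f, then multiply by Z^3.
  monomial -1·x^3·y^0 ↦ -1·X^3·Y^0·Z^0.
  monomial -2·x^2·y^1 ↦ -2·X^2·Y^1·Z^0.
  monomial 1·x^2·y^0 ↦ 1·X^2·Y^0·Z^1.
  monomial 2·x^1·y^1 ↦ 2·X^1·Y^1·Z^1.
  monomial -1·x^1·y^0 ↦ -1·X^1·Y^0·Z^2.
  monomial -2·x^0·y^3 ↦ -2·X^0·Y^3·Z^0.
  monomial 1·x^0·y^2 ↦ 1·X^0·Y^2·Z^1.
  monomial 3·x^0·y^1 ↦ 3·X^0·Y^1·Z^2.
  monomial -1·x^0·y^0 ↦ -1·X^0·Y^0·Z^3.
Collecting: F(X, Y, Z) = -X**3 - 2*X**2*Y + X**2*Z + 2*X*Y*Z - X*Z**2 - 2*Y**3 + Y**2*Z + 3*Y*Z**2 - Z**3.


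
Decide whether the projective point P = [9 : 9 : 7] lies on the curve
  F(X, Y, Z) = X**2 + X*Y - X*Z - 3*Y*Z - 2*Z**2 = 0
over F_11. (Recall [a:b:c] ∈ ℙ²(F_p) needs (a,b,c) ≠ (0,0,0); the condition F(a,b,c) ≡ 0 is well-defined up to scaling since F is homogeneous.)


F(9,9,7) ≡ 10 (mod 11); P is NOT on the curve.

Evaluate F(9, 9, 7) term-by-term (mod 11).
  X**2 ↦ 1·81·1·1 = 81
  X*Y ↦ 1·9·9·1 = 81
  -X*Z ↦ -1·9·1·7 = -63
  -3*Y*Z ↦ -3·1·9·7 = -189
  -2*Z**2 ↦ -2·1·1·49 = -98
Sum: F(9, 9, 7) = (81) + (81) + (-63) + (-189) + (-98) = -188.
Reducing mod 11: -188 ≡ 10 (mod 11).
Since F(a, b, c) ≡ 10 ≠ 0 (mod 11), P does NOT lie on the curve.


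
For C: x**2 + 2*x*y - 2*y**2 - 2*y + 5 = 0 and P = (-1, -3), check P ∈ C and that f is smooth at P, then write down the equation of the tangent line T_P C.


Tangent line at P: -8*x + 8*y + 16 = 0.

Step 1: f(-1, -3) = 0, so P lies on C.
Step 2: partial derivatives
  f_x(x, y) = 2*x + 2*y, f_y(x, y) = 2*x - 4*y - 2.
  f_x(P) = -8, f_y(P) = 8 (gradient nonzero, so P is smooth).
Step 3: tangent line at P: -8·(x − -1) + 8·(y − -3) = 0.
Expanding: -8*x + 8*y + 16 = 0.


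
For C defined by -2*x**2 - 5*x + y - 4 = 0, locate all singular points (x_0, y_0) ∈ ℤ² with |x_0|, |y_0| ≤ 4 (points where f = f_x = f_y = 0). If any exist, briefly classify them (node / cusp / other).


No singular points in the scanned grid; C is smooth there.

Compute partial derivatives:
  f_x = -4*x - 5.
  f_y = 1.
f_y = 1 is a nonzero constant, so f_y never vanishes: no point (x, y) can satisfy f = f_x = f_y = 0. In particular no (x, y) ∈ {−4, ..., 4}² is singular; the curve is smooth.


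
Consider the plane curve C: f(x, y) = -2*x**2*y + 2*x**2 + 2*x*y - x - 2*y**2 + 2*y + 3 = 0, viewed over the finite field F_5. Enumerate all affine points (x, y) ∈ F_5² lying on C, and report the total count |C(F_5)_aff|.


Affine F_5-points: {(1, 2), (1, 4), (2, 1), (2, 3), (3, 2), (3, 3)}; count = 6.

For each of the 25 pairs (x, y) ∈ F_5², evaluate f(x, y) mod 5. Record the zeros.
  x = 0: [0↦3, 1↦3, 2↦4, 3↦1, 4↦4]  zeros at y ∈ ∅
  x = 1: [0↦4, 1↦4, 2↦0, 3↦2, 4↦0]  zeros at y ∈ {2, 4}
  x = 2: [0↦4, 1↦0, 2↦2, 3↦0, 4↦4]  zeros at y ∈ {1, 3}
  x = 3: [0↦3, 1↦1, 2↦0, 3↦0, 4↦1]  zeros at y ∈ {2, 3}
  x = 4: [0↦1, 1↦2, 2↦4, 3↦2, 4↦1]  zeros at y ∈ ∅
Collecting zeros: affine points = {(1, 2), (1, 4), (2, 1), (2, 3), (3, 2), (3, 3)}.
Total count |C(F_5)_aff| = 6.


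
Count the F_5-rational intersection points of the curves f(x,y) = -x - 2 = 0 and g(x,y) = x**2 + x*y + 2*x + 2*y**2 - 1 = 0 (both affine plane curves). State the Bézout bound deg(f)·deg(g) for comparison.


Common zeros: ∅; count = 0; Bézout bound = 2.

deg(f) = 1, deg(g) = 2, so Bézout bound = 2.
Scan x ∈ F_5. For each x, list the y ∈ F_5 with f(x, y) ≡ 0 and those with g(x, y) ≡ 0 (mod 5); the common zeros in that column are the intersection.
  x = 0: f ≡ 0 at y ∈ ∅; g ≡ 0 at y ∈ ∅; common: ∅.
  x = 1: f ≡ 0 at y ∈ ∅; g ≡ 0 at y ∈ {1}; common: ∅.
  x = 2: f ≡ 0 at y ∈ ∅; g ≡ 0 at y ∈ ∅; common: ∅.
  x = 3: f ≡ 0 at y ∈ {0, 1, 2, 3, 4}; g ≡ 0 at y ∈ ∅; common: ∅.
  x = 4: f ≡ 0 at y ∈ ∅; g ≡ 0 at y ∈ ∅; common: ∅.
Collecting: common zeros = ∅, so the count is 0.
Comparison with the Bézout bound: 0 ≤ 2 = deg(f)·deg(g), as expected for curves with no common component (the affine F_5-count falls short of the bound because intersections may lie at infinity, over extension fields, or carry multiplicity).


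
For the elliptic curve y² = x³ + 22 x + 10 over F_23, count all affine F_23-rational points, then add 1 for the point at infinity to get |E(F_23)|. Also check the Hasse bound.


Affine points = {(2, 4), (2, 19), (4, 1), (4, 22), (6, 6), (6, 17), (7, 1), (7, 22), (8, 10), (8, 13), (12, 1), (12, 22), (13, 3), (13, 20), (14, 7), (14, 16), (15, 9), (15, 14), (20, 3), (20, 20), (21, 2), (21, 21)}; affine count = 22; |E(F_23)| = 23.

Discriminant check: Δ ∝ 4a³ + 27b² = 4·22³ + 27·10² = 4·10648 + 27·100 ≡ 5 (mod 23). Nonzero ⇒ E is nonsingular.
For each x ∈ F_23, compute rhs = x³ + 22·x + 10 mod 23, then count y ∈ F_23 with y² ≡ rhs.
  x = 0: rhs = 10, matching y values: none (0 points).
  x = 1: rhs = 10, matching y values: none (0 points).
  x = 2: rhs = 16, matching y values: 4, 19 (2 points).
  x = 3: rhs = 11, matching y values: none (0 points).
  x = 4: rhs = 1, matching y values: 1, 22 (2 points).
  x = 5: rhs = 15, matching y values: none (0 points).
  x = 6: rhs = 13, matching y values: 6, 17 (2 points).
  x = 7: rhs = 1, matching y values: 1, 22 (2 points).
  x = 8: rhs = 8, matching y values: 10, 13 (2 points).
  x = 9: rhs = 17, matching y values: none (0 points).
  x = 10: rhs = 11, matching y values: none (0 points).
  x = 11: rhs = 19, matching y values: none (0 points).
  x = 12: rhs = 1, matching y values: 1, 22 (2 points).
  x = 13: rhs = 9, matching y values: 3, 20 (2 points).
  x = 14: rhs = 3, matching y values: 7, 16 (2 points).
  x = 15: rhs = 12, matching y values: 9, 14 (2 points).
  x = 16: rhs = 19, matching y values: none (0 points).
  x = 17: rhs = 7, matching y values: none (0 points).
  x = 18: rhs = 5, matching y values: none (0 points).
  x = 19: rhs = 19, matching y values: none (0 points).
  x = 20: rhs = 9, matching y values: 3, 20 (2 points).
  x = 21: rhs = 4, matching y values: 2, 21 (2 points).
  x = 22: rhs = 10, matching y values: none (0 points).
Total affine count: 22.
Full point count |E(F_23)| = 22 + 1 = 23.
Hasse bound: |23 − (23+1)| = |-1| = 1 ≤ 2√23 ≈ 9.5917 ✓.


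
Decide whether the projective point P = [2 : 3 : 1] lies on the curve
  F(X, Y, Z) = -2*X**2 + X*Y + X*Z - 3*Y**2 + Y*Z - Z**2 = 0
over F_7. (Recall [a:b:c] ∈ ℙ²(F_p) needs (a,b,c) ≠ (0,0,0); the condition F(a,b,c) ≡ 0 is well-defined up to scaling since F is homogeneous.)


F(2,3,1) ≡ 3 (mod 7); P is NOT on the curve.

Evaluate F(2, 3, 1) term-by-term (mod 7).
  -2*X**2 ↦ -2·4·1·1 = -8
  X*Y ↦ 1·2·3·1 = 6
  X*Z ↦ 1·2·1·1 = 2
  -3*Y**2 ↦ -3·1·9·1 = -27
  Y*Z ↦ 1·1·3·1 = 3
  -Z**2 ↦ -1·1·1·1 = -1
Sum: F(2, 3, 1) = (-8) + (6) + (2) + (-27) + (3) + (-1) = -25.
Reducing mod 7: -25 ≡ 3 (mod 7).
Since F(a, b, c) ≡ 3 ≠ 0 (mod 7), P does NOT lie on the curve.


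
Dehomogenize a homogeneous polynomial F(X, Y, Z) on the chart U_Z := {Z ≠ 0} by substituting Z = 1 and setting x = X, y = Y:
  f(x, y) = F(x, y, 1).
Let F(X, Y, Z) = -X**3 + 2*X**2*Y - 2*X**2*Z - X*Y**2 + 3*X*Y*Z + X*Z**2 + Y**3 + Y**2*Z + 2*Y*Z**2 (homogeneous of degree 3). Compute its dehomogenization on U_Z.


f(x, y) = -x**3 + 2*x**2*y - 2*x**2 - x*y**2 + 3*x*y + x + y**3 + y**2 + 2*y

On U_Z we set Z = 1. Each monomial c·X^i·Y^j·Z^k in F becomes c·x^i·y^j·1^k = c·x^i·y^j.
Substituting Z = 1: F(X, Y, 1) = -x**3 + 2*x**2*y - 2*x**2 - x*y**2 + 3*x*y + x + y**3 + y**2 + 2*y.
Note: deg(f) ≤ deg(F) = 3; strict inequality happens when F is divisible by Z (lost terms).


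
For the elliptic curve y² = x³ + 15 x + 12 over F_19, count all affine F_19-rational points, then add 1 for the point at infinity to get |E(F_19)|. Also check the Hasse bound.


Affine points = {(1, 3), (1, 16), (7, 2), (7, 17), (8, 6), (8, 13), (11, 8), (11, 11), (12, 1), (12, 18), (16, 4), (16, 15)}; affine count = 12; |E(F_19)| = 13.

Discriminant check: Δ ∝ 4a³ + 27b² = 4·15³ + 27·12² = 4·3375 + 27·144 ≡ 3 (mod 19). Nonzero ⇒ E is nonsingular.
For each x ∈ F_19, compute rhs = x³ + 15·x + 12 mod 19, then count y ∈ F_19 with y² ≡ rhs.
  x = 0: rhs = 12, matching y values: none (0 points).
  x = 1: rhs = 9, matching y values: 3, 16 (2 points).
  x = 2: rhs = 12, matching y values: none (0 points).
  x = 3: rhs = 8, matching y values: none (0 points).
  x = 4: rhs = 3, matching y values: none (0 points).
  x = 5: rhs = 3, matching y values: none (0 points).
  x = 6: rhs = 14, matching y values: none (0 points).
  x = 7: rhs = 4, matching y values: 2, 17 (2 points).
  x = 8: rhs = 17, matching y values: 6, 13 (2 points).
  x = 9: rhs = 2, matching y values: none (0 points).
  x = 10: rhs = 3, matching y values: none (0 points).
  x = 11: rhs = 7, matching y values: 8, 11 (2 points).
  x = 12: rhs = 1, matching y values: 1, 18 (2 points).
  x = 13: rhs = 10, matching y values: none (0 points).
  x = 14: rhs = 2, matching y values: none (0 points).
  x = 15: rhs = 2, matching y values: none (0 points).
  x = 16: rhs = 16, matching y values: 4, 15 (2 points).
  x = 17: rhs = 12, matching y values: none (0 points).
  x = 18: rhs = 15, matching y values: none (0 points).
Total affine count: 12.
Full point count |E(F_19)| = 12 + 1 = 13.
Hasse bound: |13 − (19+1)| = |-7| = 7 ≤ 2√19 ≈ 8.7178 ✓.


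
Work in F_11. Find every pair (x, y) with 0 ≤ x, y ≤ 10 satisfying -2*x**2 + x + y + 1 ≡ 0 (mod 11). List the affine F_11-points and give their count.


Affine F_11-points: {(0, 10), (1, 0), (2, 5), (3, 3), (4, 5), (5, 0), (6, 10), (7, 2), (8, 9), (9, 9), (10, 2)}; count = 11.

For each of the 121 pairs (x, y) ∈ F_11², evaluate f(x, y) mod 11. Record the zeros.
  x = 0: [0↦1, 1↦2, 2↦3, 3↦4, 4↦5, 5↦6, 6↦7, 7↦8, 8↦9, 9↦10, 10↦0]  zeros at y ∈ {10}
  x = 1: [0↦0, 1↦1, 2↦2, 3↦3, 4↦4, 5↦5, 6↦6, 7↦7, 8↦8, 9↦9, 10↦10]  zeros at y ∈ {0}
  x = 2: [0↦6, 1↦7, 2↦8, 3↦9, 4↦10, 5↦0, 6↦1, 7↦2, 8↦3, 9↦4, 10↦5]  zeros at y ∈ {5}
  x = 3: [0↦8, 1↦9, 2↦10, 3↦0, 4↦1, 5↦2, 6↦3, 7↦4, 8↦5, 9↦6, 10↦7]  zeros at y ∈ {3}
  x = 4: [0↦6, 1↦7, 2↦8, 3↦9, 4↦10, 5↦0, 6↦1, 7↦2, 8↦3, 9↦4, 10↦5]  zeros at y ∈ {5}
  x = 5: [0↦0, 1↦1, 2↦2, 3↦3, 4↦4, 5↦5, 6↦6, 7↦7, 8↦8, 9↦9, 10↦10]  zeros at y ∈ {0}
  x = 6: [0↦1, 1↦2, 2↦3, 3↦4, 4↦5, 5↦6, 6↦7, 7↦8, 8↦9, 9↦10, 10↦0]  zeros at y ∈ {10}
  x = 7: [0↦9, 1↦10, 2↦0, 3↦1, 4↦2, 5↦3, 6↦4, 7↦5, 8↦6, 9↦7, 10↦8]  zeros at y ∈ {2}
  x = 8: [0↦2, 1↦3, 2↦4, 3↦5, 4↦6, 5↦7, 6↦8, 7↦9, 8↦10, 9↦0, 10↦1]  zeros at y ∈ {9}
  x = 9: [0↦2, 1↦3, 2↦4, 3↦5, 4↦6, 5↦7, 6↦8, 7↦9, 8↦10, 9↦0, 10↦1]  zeros at y ∈ {9}
  x = 10: [0↦9, 1↦10, 2↦0, 3↦1, 4↦2, 5↦3, 6↦4, 7↦5, 8↦6, 9↦7, 10↦8]  zeros at y ∈ {2}
Collecting zeros: affine points = {(0, 10), (1, 0), (2, 5), (3, 3), (4, 5), (5, 0), (6, 10), (7, 2), (8, 9), (9, 9), (10, 2)}.
Total count |C(F_11)_aff| = 11.


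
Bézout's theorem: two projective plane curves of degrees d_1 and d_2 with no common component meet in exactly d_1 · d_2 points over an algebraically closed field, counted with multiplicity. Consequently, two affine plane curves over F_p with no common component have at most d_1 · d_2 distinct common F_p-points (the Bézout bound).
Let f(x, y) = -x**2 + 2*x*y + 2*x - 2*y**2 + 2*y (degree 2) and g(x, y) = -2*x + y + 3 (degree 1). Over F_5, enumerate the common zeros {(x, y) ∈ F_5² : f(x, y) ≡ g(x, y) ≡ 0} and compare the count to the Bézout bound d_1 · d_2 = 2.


Common zeros: {(1, 4)}; count = 1; Bézout bound = 2.

deg(f) = 2, deg(g) = 1, so Bézout bound = 2.
Scan x ∈ F_5. For each x, list the y ∈ F_5 with f(x, y) ≡ 0 and those with g(x, y) ≡ 0 (mod 5); the common zeros in that column are the intersection.
  x = 0: f ≡ 0 at y ∈ {0, 1}; g ≡ 0 at y ∈ {2}; common: ∅.
  x = 1: f ≡ 0 at y ∈ {3, 4}; g ≡ 0 at y ∈ {4}; common: {4}.
  x = 2: f ≡ 0 at y ∈ {0, 3}; g ≡ 0 at y ∈ {1}; common: ∅.
  x = 3: f ≡ 0 at y ∈ {2}; g ≡ 0 at y ∈ {3}; common: ∅.
  x = 4: f ≡ 0 at y ∈ {1, 4}; g ≡ 0 at y ∈ {0}; common: ∅.
Collecting: common zeros = {(1, 4)}, so the count is 1.
Comparison with the Bézout bound: 1 ≤ 2 = deg(f)·deg(g), as expected for curves with no common component (the affine F_5-count falls short of the bound because intersections may lie at infinity, over extension fields, or carry multiplicity).


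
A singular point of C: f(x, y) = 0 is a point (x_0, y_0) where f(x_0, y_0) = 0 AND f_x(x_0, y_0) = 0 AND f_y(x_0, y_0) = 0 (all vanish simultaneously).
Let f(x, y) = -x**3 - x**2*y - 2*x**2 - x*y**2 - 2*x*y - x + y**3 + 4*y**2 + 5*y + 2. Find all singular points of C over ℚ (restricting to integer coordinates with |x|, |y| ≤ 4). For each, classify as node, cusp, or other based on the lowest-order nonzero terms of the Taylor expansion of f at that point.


Singular points: {(0, -1)}; classification: node.

Compute partial derivatives:
  f_x = -3*x**2 - 2*x*y - 4*x - y**2 - 2*y - 1.
  f_y = -x**2 - 2*x*y - 2*x + 3*y**2 + 8*y + 5.
Scan x_0 ∈ {−4, ..., 4}. For each x_0, f_y(x_0, y) is a polynomial in y; find its integer roots y ∈ {−4, ..., 4}, then test f_x and f at those candidates.
  x = -4: f_y(-4, y) = 3*y**2 + 16*y - 3; no integer root y with |y| ≤ 4.
  x = -3: f_y(-3, y) = 3*y**2 + 14*y + 2; no integer root y with |y| ≤ 4.
  x = -2: f_y(-2, y) = 3*y**2 + 12*y + 5; no integer root y with |y| ≤ 4.
  x = -1: f_y(-1, y) = 3*y**2 + 10*y + 6; no integer root y with |y| ≤ 4.
  x = 0: f_y(0, y) = 3*y**2 + 8*y + 5; vanishes at y ∈ {-1}. (0, -1): f_x = 0, f = 0 — SINGULAR.
  x = 1: f_y(1, y) = 3*y**2 + 6*y + 2; no integer root y with |y| ≤ 4.
  x = 2: f_y(2, y) = 3*y**2 + 4*y - 3; no integer root y with |y| ≤ 4.
  x = 3: f_y(3, y) = 3*y**2 + 2*y - 10; no integer root y with |y| ≤ 4.
  x = 4: f_y(4, y) = 3*y**2 - 19; no integer root y with |y| ≤ 4.
Only singular point on the grid: (0, -1).
Classify: substitute x = 0 + u, y = -1 + v and expand: f = -u**3 - u**2*v - u**2 - u*v**2 + v**3 + v**2.
No constant or linear terms (consistent with a singular point). Quadratic part: -u**2 + v**2. Cubic part: -u**3 - u**2*v - u*v**2 + v**3.
The quadratic part v**2 - u**2 = (v − u)(v + u) splits into two distinct linear factors, so there are two distinct tangent lines y − -1 = ±(x − 0) — this is a node (ordinary double point).
Classification: node.


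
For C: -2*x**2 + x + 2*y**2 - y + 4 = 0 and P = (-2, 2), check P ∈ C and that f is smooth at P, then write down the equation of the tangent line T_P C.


Tangent line at P: 9*x + 7*y + 4 = 0.

Step 1: f(-2, 2) = 0, so P lies on C.
Step 2: partial derivatives
  f_x(x, y) = 1 - 4*x, f_y(x, y) = 4*y - 1.
  f_x(P) = 9, f_y(P) = 7 (gradient nonzero, so P is smooth).
Step 3: tangent line at P: 9·(x − -2) + 7·(y − 2) = 0.
Expanding: 9*x + 7*y + 4 = 0.


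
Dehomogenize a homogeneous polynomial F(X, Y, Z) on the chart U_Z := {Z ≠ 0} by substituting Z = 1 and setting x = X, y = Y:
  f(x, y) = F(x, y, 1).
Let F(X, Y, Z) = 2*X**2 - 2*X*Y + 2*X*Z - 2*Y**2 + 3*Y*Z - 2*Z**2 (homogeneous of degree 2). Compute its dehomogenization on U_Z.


f(x, y) = 2*x**2 - 2*x*y + 2*x - 2*y**2 + 3*y - 2

On U_Z we set Z = 1. Each monomial c·X^i·Y^j·Z^k in F becomes c·x^i·y^j·1^k = c·x^i·y^j.
Substituting Z = 1: F(X, Y, 1) = 2*x**2 - 2*x*y + 2*x - 2*y**2 + 3*y - 2.
Note: deg(f) ≤ deg(F) = 2; strict inequality happens when F is divisible by Z (lost terms).


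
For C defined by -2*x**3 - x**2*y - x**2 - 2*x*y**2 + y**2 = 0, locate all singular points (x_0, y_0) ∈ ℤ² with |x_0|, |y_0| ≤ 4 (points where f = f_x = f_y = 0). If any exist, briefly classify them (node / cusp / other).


Singular points: {(0, 0)}; classification: node.

Compute partial derivatives:
  f_x = -6*x**2 - 2*x*y - 2*x - 2*y**2.
  f_y = -x**2 - 4*x*y + 2*y.
Scan x_0 ∈ {−4, ..., 4}. For each x_0, f_y(x_0, y) is a polynomial in y; find its integer roots y ∈ {−4, ..., 4}, then test f_x and f at those candidates.
  x = -4: f_y(-4, y) = 18*y - 16; no integer root y with |y| ≤ 4.
  x = -3: f_y(-3, y) = 14*y - 9; no integer root y with |y| ≤ 4.
  x = -2: f_y(-2, y) = 10*y - 4; no integer root y with |y| ≤ 4.
  x = -1: f_y(-1, y) = 6*y - 1; no integer root y with |y| ≤ 4.
  x = 0: f_y(0, y) = 2*y; vanishes at y ∈ {0}. (0, 0): f_x = 0, f = 0 — SINGULAR.
  x = 1: f_y(1, y) = -2*y - 1; no integer root y with |y| ≤ 4.
  x = 2: f_y(2, y) = -6*y - 4; no integer root y with |y| ≤ 4.
  x = 3: f_y(3, y) = -10*y - 9; no integer root y with |y| ≤ 4.
  x = 4: f_y(4, y) = -14*y - 16; no integer root y with |y| ≤ 4.
Only singular point on the grid: (0, 0).
Classify: substitute x = 0 + u, y = 0 + v and expand: f = -2*u**3 - u**2*v - u**2 - 2*u*v**2 + v**2.
No constant or linear terms (consistent with a singular point). Quadratic part: -u**2 + v**2. Cubic part: -2*u**3 - u**2*v - 2*u*v**2.
The quadratic part v**2 - u**2 = (v − u)(v + u) splits into two distinct linear factors, so there are two distinct tangent lines y − 0 = ±(x − 0) — this is a node (ordinary double point).
Classification: node.


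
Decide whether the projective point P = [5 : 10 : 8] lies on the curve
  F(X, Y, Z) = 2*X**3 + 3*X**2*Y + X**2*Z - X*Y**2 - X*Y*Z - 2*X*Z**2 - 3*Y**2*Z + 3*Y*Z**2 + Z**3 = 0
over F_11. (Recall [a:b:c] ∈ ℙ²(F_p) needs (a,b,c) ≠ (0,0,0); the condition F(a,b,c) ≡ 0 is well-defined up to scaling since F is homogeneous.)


F(5,10,8) ≡ 0 (mod 11); P is on the curve.

Evaluate F(5, 10, 8) term-by-term (mod 11).
  2*X**3 ↦ 2·125·1·1 = 250
  3*X**2*Y ↦ 3·25·10·1 = 750
  X**2*Z ↦ 1·25·1·8 = 200
  -X*Y**2 ↦ -1·5·100·1 = -500
  -X*Y*Z ↦ -1·5·10·8 = -400
  -2*X*Z**2 ↦ -2·5·1·64 = -640
  -3*Y**2*Z ↦ -3·1·100·8 = -2400
  3*Y*Z**2 ↦ 3·1·10·64 = 1920
  Z**3 ↦ 1·1·1·512 = 512
Sum: F(5, 10, 8) = (250) + (750) + (200) + (-500) + (-400) + (-640) + (-2400) + (1920) + (512) = -308.
Reducing mod 11: -308 ≡ 0 (mod 11).
Since F(a, b, c) ≡ 0 (mod 11), P lies on the curve.


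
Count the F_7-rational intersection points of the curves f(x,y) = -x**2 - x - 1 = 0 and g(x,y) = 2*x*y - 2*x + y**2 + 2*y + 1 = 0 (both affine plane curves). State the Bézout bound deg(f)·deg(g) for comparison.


Common zeros: {(4, 0), (4, 4)}; count = 2; Bézout bound = 4.

deg(f) = 2, deg(g) = 2, so Bézout bound = 4.
Scan x ∈ F_7. For each x, list the y ∈ F_7 with f(x, y) ≡ 0 and those with g(x, y) ≡ 0 (mod 7); the common zeros in that column are the intersection.
  x = 0: f ≡ 0 at y ∈ ∅; g ≡ 0 at y ∈ {6}; common: ∅.
  x = 1: f ≡ 0 at y ∈ ∅; g ≡ 0 at y ∈ ∅; common: ∅.
  x = 2: f ≡ 0 at y ∈ {0, 1, 2, 3, 4, 5, 6}; g ≡ 0 at y ∈ ∅; common: ∅.
  x = 3: f ≡ 0 at y ∈ ∅; g ≡ 0 at y ∈ {3}; common: ∅.
  x = 4: f ≡ 0 at y ∈ {0, 1, 2, 3, 4, 5, 6}; g ≡ 0 at y ∈ {0, 4}; common: {0, 4}.
  x = 5: f ≡ 0 at y ∈ ∅; g ≡ 0 at y ∈ ∅; common: ∅.
  x = 6: f ≡ 0 at y ∈ ∅; g ≡ 0 at y ∈ {2, 5}; common: ∅.
Collecting: common zeros = {(4, 0), (4, 4)}, so the count is 2.
Comparison with the Bézout bound: 2 ≤ 4 = deg(f)·deg(g), as expected for curves with no common component (the affine F_7-count falls short of the bound because intersections may lie at infinity, over extension fields, or carry multiplicity).


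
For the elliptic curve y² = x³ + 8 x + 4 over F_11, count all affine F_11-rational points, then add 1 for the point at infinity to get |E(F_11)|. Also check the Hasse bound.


Affine points = {(0, 2), (0, 9), (3, 0), (4, 1), (4, 10), (5, 2), (5, 9), (6, 2), (6, 9)}; affine count = 9; |E(F_11)| = 10.

Discriminant check: Δ ∝ 4a³ + 27b² = 4·8³ + 27·4² = 4·512 + 27·16 ≡ 5 (mod 11). Nonzero ⇒ E is nonsingular.
For each x ∈ F_11, compute rhs = x³ + 8·x + 4 mod 11, then count y ∈ F_11 with y² ≡ rhs.
  x = 0: rhs = 4, matching y values: 2, 9 (2 points).
  x = 1: rhs = 2, matching y values: none (0 points).
  x = 2: rhs = 6, matching y values: none (0 points).
  x = 3: rhs = 0, matching y values: 0 (1 points).
  x = 4: rhs = 1, matching y values: 1, 10 (2 points).
  x = 5: rhs = 4, matching y values: 2, 9 (2 points).
  x = 6: rhs = 4, matching y values: 2, 9 (2 points).
  x = 7: rhs = 7, matching y values: none (0 points).
  x = 8: rhs = 8, matching y values: none (0 points).
  x = 9: rhs = 2, matching y values: none (0 points).
  x = 10: rhs = 6, matching y values: none (0 points).
Total affine count: 9.
Full point count |E(F_11)| = 9 + 1 = 10.
Hasse bound: |10 − (11+1)| = |-2| = 2 ≤ 2√11 ≈ 6.6332 ✓.


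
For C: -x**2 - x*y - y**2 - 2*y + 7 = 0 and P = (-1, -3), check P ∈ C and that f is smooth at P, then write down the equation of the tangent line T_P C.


Tangent line at P: 5*x + 5*y + 20 = 0.

Step 1: f(-1, -3) = 0, so P lies on C.
Step 2: partial derivatives
  f_x(x, y) = -2*x - y, f_y(x, y) = -x - 2*y - 2.
  f_x(P) = 5, f_y(P) = 5 (gradient nonzero, so P is smooth).
Step 3: tangent line at P: 5·(x − -1) + 5·(y − -3) = 0.
Expanding: 5*x + 5*y + 20 = 0.


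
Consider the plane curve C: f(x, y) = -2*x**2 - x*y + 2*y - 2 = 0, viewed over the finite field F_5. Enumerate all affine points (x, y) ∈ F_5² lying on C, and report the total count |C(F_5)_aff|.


Affine F_5-points: {(0, 1), (1, 4), (2, 0), (2, 1), (2, 2), (2, 3), (2, 4), (3, 0), (4, 3)}; count = 9.

For each of the 25 pairs (x, y) ∈ F_5², evaluate f(x, y) mod 5. Record the zeros.
  x = 0: [0↦3, 1↦0, 2↦2, 3↦4, 4↦1]  zeros at y ∈ {1}
  x = 1: [0↦1, 1↦2, 2↦3, 3↦4, 4↦0]  zeros at y ∈ {4}
  x = 2: [0↦0, 1↦0, 2↦0, 3↦0, 4↦0]  zeros at y ∈ {0, 1, 2, 3, 4}
  x = 3: [0↦0, 1↦4, 2↦3, 3↦2, 4↦1]  zeros at y ∈ {0}
  x = 4: [0↦1, 1↦4, 2↦2, 3↦0, 4↦3]  zeros at y ∈ {3}
Collecting zeros: affine points = {(0, 1), (1, 4), (2, 0), (2, 1), (2, 2), (2, 3), (2, 4), (3, 0), (4, 3)}.
Total count |C(F_5)_aff| = 9.


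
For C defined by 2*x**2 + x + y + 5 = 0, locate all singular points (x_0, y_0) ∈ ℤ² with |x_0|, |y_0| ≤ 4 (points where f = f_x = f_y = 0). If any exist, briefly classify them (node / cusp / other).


No singular points in the scanned grid; C is smooth there.

Compute partial derivatives:
  f_x = 4*x + 1.
  f_y = 1.
f_y = 1 is a nonzero constant, so f_y never vanishes: no point (x, y) can satisfy f = f_x = f_y = 0. In particular no (x, y) ∈ {−4, ..., 4}² is singular; the curve is smooth.


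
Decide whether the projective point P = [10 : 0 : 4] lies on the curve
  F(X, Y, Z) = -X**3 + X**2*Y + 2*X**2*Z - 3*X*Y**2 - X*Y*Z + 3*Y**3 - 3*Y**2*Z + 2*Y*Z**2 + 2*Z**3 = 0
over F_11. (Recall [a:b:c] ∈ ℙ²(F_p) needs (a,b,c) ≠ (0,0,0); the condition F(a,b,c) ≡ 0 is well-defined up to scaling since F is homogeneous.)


F(10,0,4) ≡ 5 (mod 11); P is NOT on the curve.

Evaluate F(10, 0, 4) term-by-term (mod 11).
  -X**3 ↦ -1·1000·1·1 = -1000
  X**2*Y ↦ 1·100·0·1 = 0
  2*X**2*Z ↦ 2·100·1·4 = 800
  -3*X*Y**2 ↦ -3·10·0·1 = 0
  -X*Y*Z ↦ -1·10·0·4 = 0
  3*Y**3 ↦ 3·1·0·1 = 0
  -3*Y**2*Z ↦ -3·1·0·4 = 0
  2*Y*Z**2 ↦ 2·1·0·16 = 0
  2*Z**3 ↦ 2·1·1·64 = 128
Sum: F(10, 0, 4) = (-1000) + (0) + (800) + (0) + (0) + (0) + (0) + (0) + (128) = -72.
Reducing mod 11: -72 ≡ 5 (mod 11).
Since F(a, b, c) ≡ 5 ≠ 0 (mod 11), P does NOT lie on the curve.


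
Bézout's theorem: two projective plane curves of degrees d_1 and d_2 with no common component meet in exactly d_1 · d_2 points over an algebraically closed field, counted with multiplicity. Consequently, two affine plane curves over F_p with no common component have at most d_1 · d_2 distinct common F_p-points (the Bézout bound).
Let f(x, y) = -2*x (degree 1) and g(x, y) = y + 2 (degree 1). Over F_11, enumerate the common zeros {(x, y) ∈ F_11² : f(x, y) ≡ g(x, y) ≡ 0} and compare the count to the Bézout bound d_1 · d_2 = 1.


Common zeros: {(0, 9)}; count = 1; Bézout bound = 1.

deg(f) = 1, deg(g) = 1, so Bézout bound = 1.
Scan x ∈ F_11. For each x, list the y ∈ F_11 with f(x, y) ≡ 0 and those with g(x, y) ≡ 0 (mod 11); the common zeros in that column are the intersection.
  x = 0: f ≡ 0 at y ∈ {0, 1, 2, 3, 4, 5, 6, 7, 8, 9, 10}; g ≡ 0 at y ∈ {9}; common: {9}.
  x = 1: f ≡ 0 at y ∈ ∅; g ≡ 0 at y ∈ {9}; common: ∅.
  x = 2: f ≡ 0 at y ∈ ∅; g ≡ 0 at y ∈ {9}; common: ∅.
  x = 3: f ≡ 0 at y ∈ ∅; g ≡ 0 at y ∈ {9}; common: ∅.
  x = 4: f ≡ 0 at y ∈ ∅; g ≡ 0 at y ∈ {9}; common: ∅.
  x = 5: f ≡ 0 at y ∈ ∅; g ≡ 0 at y ∈ {9}; common: ∅.
  x = 6: f ≡ 0 at y ∈ ∅; g ≡ 0 at y ∈ {9}; common: ∅.
  x = 7: f ≡ 0 at y ∈ ∅; g ≡ 0 at y ∈ {9}; common: ∅.
  x = 8: f ≡ 0 at y ∈ ∅; g ≡ 0 at y ∈ {9}; common: ∅.
  x = 9: f ≡ 0 at y ∈ ∅; g ≡ 0 at y ∈ {9}; common: ∅.
  x = 10: f ≡ 0 at y ∈ ∅; g ≡ 0 at y ∈ {9}; common: ∅.
Collecting: common zeros = {(0, 9)}, so the count is 1.
Comparison with the Bézout bound: 1 ≤ 1 = deg(f)·deg(g), as expected for curves with no common component (the bound is attained).


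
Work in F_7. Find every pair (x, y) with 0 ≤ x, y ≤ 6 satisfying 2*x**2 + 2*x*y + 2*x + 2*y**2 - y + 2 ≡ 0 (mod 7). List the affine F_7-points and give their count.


Affine F_7-points: {(1, 4), (1, 6), (2, 0), (2, 2), (4, 0), (6, 6)}; count = 6.

For each of the 49 pairs (x, y) ∈ F_7², evaluate f(x, y) mod 7. Record the zeros.
  x = 0: [0↦2, 1↦3, 2↦1, 3↦3, 4↦2, 5↦5, 6↦5]  zeros at y ∈ ∅
  x = 1: [0↦6, 1↦2, 2↦2, 3↦6, 4↦0, 5↦5, 6↦0]  zeros at y ∈ {4, 6}
  x = 2: [0↦0, 1↦5, 2↦0, 3↦6, 4↦2, 5↦2, 6↦6]  zeros at y ∈ {0, 2}
  x = 3: [0↦5, 1↦5, 2↦2, 3↦3, 4↦1, 5↦3, 6↦2]  zeros at y ∈ ∅
  x = 4: [0↦0, 1↦2, 2↦1, 3↦4, 4↦4, 5↦1, 6↦2]  zeros at y ∈ {0}
  x = 5: [0↦6, 1↦3, 2↦4, 3↦2, 4↦4, 5↦3, 6↦6]  zeros at y ∈ ∅
  x = 6: [0↦2, 1↦1, 2↦4, 3↦4, 4↦1, 5↦2, 6↦0]  zeros at y ∈ {6}
Collecting zeros: affine points = {(1, 4), (1, 6), (2, 0), (2, 2), (4, 0), (6, 6)}.
Total count |C(F_7)_aff| = 6.


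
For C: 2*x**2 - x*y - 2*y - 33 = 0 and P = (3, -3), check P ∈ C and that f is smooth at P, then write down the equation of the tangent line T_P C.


Tangent line at P: 15*x - 5*y - 60 = 0.

Step 1: f(3, -3) = 0, so P lies on C.
Step 2: partial derivatives
  f_x(x, y) = 4*x - y, f_y(x, y) = -x - 2.
  f_x(P) = 15, f_y(P) = -5 (gradient nonzero, so P is smooth).
Step 3: tangent line at P: 15·(x − 3) + -5·(y − -3) = 0.
Expanding: 15*x - 5*y - 60 = 0.


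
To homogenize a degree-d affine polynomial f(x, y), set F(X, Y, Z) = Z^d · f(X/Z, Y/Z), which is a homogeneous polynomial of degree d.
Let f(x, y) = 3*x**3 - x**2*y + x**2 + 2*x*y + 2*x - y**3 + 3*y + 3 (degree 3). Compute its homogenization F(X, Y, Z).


F(X, Y, Z) = 3*X**3 - X**2*Y + X**2*Z + 2*X*Y*Z + 2*X*Z**2 - Y**3 + 3*Y*Z**2 + 3*Z**3

deg(f) = 3.
Substitute x = X/Z, y = Y/Z into f, then multiply by Z^3.
  monomial 3·x^3·y^0 ↦ 3·X^3·Y^0·Z^0.
  monomial -1·x^2·y^1 ↦ -1·X^2·Y^1·Z^0.
  monomial 1·x^2·y^0 ↦ 1·X^2·Y^0·Z^1.
  monomial 2·x^1·y^1 ↦ 2·X^1·Y^1·Z^1.
  monomial 2·x^1·y^0 ↦ 2·X^1·Y^0·Z^2.
  monomial -1·x^0·y^3 ↦ -1·X^0·Y^3·Z^0.
  monomial 3·x^0·y^1 ↦ 3·X^0·Y^1·Z^2.
  monomial 3·x^0·y^0 ↦ 3·X^0·Y^0·Z^3.
Collecting: F(X, Y, Z) = 3*X**3 - X**2*Y + X**2*Z + 2*X*Y*Z + 2*X*Z**2 - Y**3 + 3*Y*Z**2 + 3*Z**3.


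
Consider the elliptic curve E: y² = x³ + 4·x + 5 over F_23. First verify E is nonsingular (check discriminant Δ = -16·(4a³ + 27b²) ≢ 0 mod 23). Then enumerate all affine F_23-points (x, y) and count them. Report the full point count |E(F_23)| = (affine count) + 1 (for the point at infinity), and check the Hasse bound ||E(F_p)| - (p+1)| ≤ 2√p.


Affine points = {(4, 4), (4, 19), (5, 9), (5, 14), (7, 10), (7, 13), (11, 0), (13, 0), (15, 6), (15, 17), (16, 5), (16, 18), (17, 8), (17, 15), (20, 9), (20, 14), (21, 9), (21, 14), (22, 0)}; affine count = 19; |E(F_23)| = 20.

Discriminant check: Δ ∝ 4a³ + 27b² = 4·4³ + 27·5² = 4·64 + 27·25 ≡ 11 (mod 23). Nonzero ⇒ E is nonsingular.
For each x ∈ F_23, compute rhs = x³ + 4·x + 5 mod 23, then count y ∈ F_23 with y² ≡ rhs.
  x = 0: rhs = 5, matching y values: none (0 points).
  x = 1: rhs = 10, matching y values: none (0 points).
  x = 2: rhs = 21, matching y values: none (0 points).
  x = 3: rhs = 21, matching y values: none (0 points).
  x = 4: rhs = 16, matching y values: 4, 19 (2 points).
  x = 5: rhs = 12, matching y values: 9, 14 (2 points).
  x = 6: rhs = 15, matching y values: none (0 points).
  x = 7: rhs = 8, matching y values: 10, 13 (2 points).
  x = 8: rhs = 20, matching y values: none (0 points).
  x = 9: rhs = 11, matching y values: none (0 points).
  x = 10: rhs = 10, matching y values: none (0 points).
  x = 11: rhs = 0, matching y values: 0 (1 points).
  x = 12: rhs = 10, matching y values: none (0 points).
  x = 13: rhs = 0, matching y values: 0 (1 points).
  x = 14: rhs = 22, matching y values: none (0 points).
  x = 15: rhs = 13, matching y values: 6, 17 (2 points).
  x = 16: rhs = 2, matching y values: 5, 18 (2 points).
  x = 17: rhs = 18, matching y values: 8, 15 (2 points).
  x = 18: rhs = 21, matching y values: none (0 points).
  x = 19: rhs = 17, matching y values: none (0 points).
  x = 20: rhs = 12, matching y values: 9, 14 (2 points).
  x = 21: rhs = 12, matching y values: 9, 14 (2 points).
  x = 22: rhs = 0, matching y values: 0 (1 points).
Total affine count: 19.
Full point count |E(F_23)| = 19 + 1 = 20.
Hasse bound: |20 − (23+1)| = |-4| = 4 ≤ 2√23 ≈ 9.5917 ✓.


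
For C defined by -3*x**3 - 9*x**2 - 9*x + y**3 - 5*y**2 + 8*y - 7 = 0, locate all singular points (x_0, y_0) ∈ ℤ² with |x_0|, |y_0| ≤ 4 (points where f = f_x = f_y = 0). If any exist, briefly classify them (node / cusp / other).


Singular points: {(-1, 2)}; classification: cusp.

Compute partial derivatives:
  f_x = -9*x**2 - 18*x - 9.
  f_y = 3*y**2 - 10*y + 8.
Scan x_0 ∈ {−4, ..., 4}. For each x_0, f_y(x_0, y) is a polynomial in y; find its integer roots y ∈ {−4, ..., 4}, then test f_x and f at those candidates.
  x = -4: f_y(-4, y) = 3*y**2 - 10*y + 8; vanishes at y ∈ {2}. (-4, 2): f_x = -81 ≠ 0.
  x = -3: f_y(-3, y) = 3*y**2 - 10*y + 8; vanishes at y ∈ {2}. (-3, 2): f_x = -36 ≠ 0.
  x = -2: f_y(-2, y) = 3*y**2 - 10*y + 8; vanishes at y ∈ {2}. (-2, 2): f_x = -9 ≠ 0.
  x = -1: f_y(-1, y) = 3*y**2 - 10*y + 8; vanishes at y ∈ {2}. (-1, 2): f_x = 0, f = 0 — SINGULAR.
  x = 0: f_y(0, y) = 3*y**2 - 10*y + 8; vanishes at y ∈ {2}. (0, 2): f_x = -9 ≠ 0.
  x = 1: f_y(1, y) = 3*y**2 - 10*y + 8; vanishes at y ∈ {2}. (1, 2): f_x = -36 ≠ 0.
  x = 2: f_y(2, y) = 3*y**2 - 10*y + 8; vanishes at y ∈ {2}. (2, 2): f_x = -81 ≠ 0.
  x = 3: f_y(3, y) = 3*y**2 - 10*y + 8; vanishes at y ∈ {2}. (3, 2): f_x = -144 ≠ 0.
  x = 4: f_y(4, y) = 3*y**2 - 10*y + 8; vanishes at y ∈ {2}. (4, 2): f_x = -225 ≠ 0.
Only singular point on the grid: (-1, 2).
Classify: substitute x = -1 + u, y = 2 + v and expand: f = -3*u**3 + v**3 + v**2.
No constant or linear terms (consistent with a singular point). Quadratic part: v**2. Cubic part: -3*u**3 + v**3.
The quadratic part v**2 is a perfect square, so there is a single (double) tangent line v = 0, i.e. y = 2. Restricting the cubic part to that line (v = 0) leaves -3*u**3 ≠ 0, so f is not divisible by v and the branch is v² ≈ 3*u**3 to lowest order — this is a cusp.
Classification: cusp.


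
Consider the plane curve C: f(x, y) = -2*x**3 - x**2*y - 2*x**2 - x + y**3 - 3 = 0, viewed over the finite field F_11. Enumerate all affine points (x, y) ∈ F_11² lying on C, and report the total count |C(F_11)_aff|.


Affine F_11-points: {(0, 9), (2, 7), (2, 8), (3, 2), (4, 9), (5, 0), (5, 5), (5, 6), (6, 3), (7, 9), (8, 6), (8, 10), (9, 3), (9, 4), (10, 3)}; count = 15.

For each of the 121 pairs (x, y) ∈ F_11², evaluate f(x, y) mod 11. Record the zeros.
  x = 0: [0↦8, 1↦9, 2↦5, 3↦2, 4↦6, 5↦1, 6↦4, 7↦10, 8↦3, 9↦0, 10↦7]  zeros at y ∈ {9}
  x = 1: [0↦3, 1↦3, 2↦9, 3↦5, 4↦8, 5↦2, 6↦4, 7↦9, 8↦1, 9↦8, 10↦3]  zeros at y ∈ ∅
  x = 2: [0↦4, 1↦1, 2↦4, 3↦8, 4↦8, 5↦10, 6↦9, 7↦0, 8↦0, 9↦4, 10↦7]  zeros at y ∈ {7, 8}
  x = 3: [0↦10, 1↦2, 2↦0, 3↦10, 4↦5, 5↦2, 6↦7, 7↦4, 8↦10, 9↦9, 10↦7]  zeros at y ∈ {2}
  x = 4: [0↦9, 1↦5, 2↦7, 3↦10, 4↦9, 5↦10, 6↦8, 7↦9, 8↦8, 9↦0, 10↦2]  zeros at y ∈ {9}
  x = 5: [0↦0, 1↦9, 2↦2, 3↦7, 4↦8, 5↦0, 6↦0, 7↦3, 8↦4, 9↦9, 10↦2]  zeros at y ∈ {0, 5, 6}
  x = 6: [0↦4, 1↦2, 2↦6, 3↦0, 4↦1, 5↦4, 6↦4, 7↦7, 8↦8, 9↦2, 10↦6]  zeros at y ∈ {3}
  x = 7: [0↦9, 1↦5, 2↦7, 3↦10, 4↦9, 5↦10, 6↦8, 7↦9, 8↦8, 9↦0, 10↦2]  zeros at y ∈ {9}
  x = 8: [0↦3, 1↦6, 2↦4, 3↦3, 4↦9, 5↦6, 6↦0, 7↦8, 8↦3, 9↦2, 10↦0]  zeros at y ∈ {6, 10}
  x = 9: [0↦7, 1↦4, 2↦7, 3↦0, 4↦0, 5↦2, 6↦1, 7↦3, 8↦3, 9↦7, 10↦10]  zeros at y ∈ {3, 4}
  x = 10: [0↦9, 1↦9, 2↦4, 3↦0, 4↦3, 5↦8, 6↦10, 7↦4, 8↦7, 9↦3, 10↦9]  zeros at y ∈ {3}
Collecting zeros: affine points = {(0, 9), (2, 7), (2, 8), (3, 2), (4, 9), (5, 0), (5, 5), (5, 6), (6, 3), (7, 9), (8, 6), (8, 10), (9, 3), (9, 4), (10, 3)}.
Total count |C(F_11)_aff| = 15.
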